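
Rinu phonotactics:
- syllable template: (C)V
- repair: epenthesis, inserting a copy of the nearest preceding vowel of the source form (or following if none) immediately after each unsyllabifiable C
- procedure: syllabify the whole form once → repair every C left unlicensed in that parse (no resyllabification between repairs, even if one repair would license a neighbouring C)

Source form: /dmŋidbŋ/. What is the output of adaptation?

The consonants /d/, /m/, /d/, /b/, /ŋ/ cannot be parsed into a legal (C)V syllable (no codas are permitted; onsets are limited to one consonant).
Each unlicensed consonant becomes the onset of a new syllable: /d/ → /di/, /m/ → /mi/, /d/ → /di/, /b/ → /bi/, /ŋ/ → /ŋi/.

dimiŋidibiŋi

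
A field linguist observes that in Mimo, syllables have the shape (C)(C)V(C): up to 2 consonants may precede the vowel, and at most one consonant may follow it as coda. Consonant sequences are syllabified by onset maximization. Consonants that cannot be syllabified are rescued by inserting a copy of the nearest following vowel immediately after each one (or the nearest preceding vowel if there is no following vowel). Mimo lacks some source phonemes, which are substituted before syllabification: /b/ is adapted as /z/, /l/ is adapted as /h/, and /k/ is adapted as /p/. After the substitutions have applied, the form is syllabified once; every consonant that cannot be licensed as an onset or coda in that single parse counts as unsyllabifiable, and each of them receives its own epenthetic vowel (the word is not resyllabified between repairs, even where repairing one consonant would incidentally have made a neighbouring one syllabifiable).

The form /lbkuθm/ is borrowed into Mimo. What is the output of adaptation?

huzpuθmu

Substitution: /l/ → /h/, /b/ → /z/, /k/ → /p/, giving /hzpuθm/.
Under (C)(C)V(C), the unsyllabifiable consonants are /h/, /m/ (at most one coda consonant is licensed; onsets may contain at most 2 consonants).
Epenthesis after each stranded consonant: /h/ → /hu/, /m/ → /mu/.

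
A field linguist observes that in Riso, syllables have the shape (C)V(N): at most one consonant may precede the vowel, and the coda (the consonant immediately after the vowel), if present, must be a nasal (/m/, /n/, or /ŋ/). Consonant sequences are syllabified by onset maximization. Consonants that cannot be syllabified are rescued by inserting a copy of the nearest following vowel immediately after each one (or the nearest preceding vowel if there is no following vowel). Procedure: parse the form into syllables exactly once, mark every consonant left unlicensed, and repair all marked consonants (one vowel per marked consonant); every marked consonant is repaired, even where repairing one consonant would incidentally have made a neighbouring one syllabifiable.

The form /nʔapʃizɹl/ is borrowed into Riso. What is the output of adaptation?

Under (C)V(N), the unsyllabifiable consonants are /n/, /p/, /z/, /ɹ/, /l/ (only a nasal (/m/, /n/, or /ŋ/) is licensed in coda position; onsets are limited to one consonant).
Epenthesis after each stranded consonant: /n/ → /na/, /p/ → /pi/, /z/ → /zi/, /ɹ/ → /ɹi/, /l/ → /li/.

naʔapiʃiziɹili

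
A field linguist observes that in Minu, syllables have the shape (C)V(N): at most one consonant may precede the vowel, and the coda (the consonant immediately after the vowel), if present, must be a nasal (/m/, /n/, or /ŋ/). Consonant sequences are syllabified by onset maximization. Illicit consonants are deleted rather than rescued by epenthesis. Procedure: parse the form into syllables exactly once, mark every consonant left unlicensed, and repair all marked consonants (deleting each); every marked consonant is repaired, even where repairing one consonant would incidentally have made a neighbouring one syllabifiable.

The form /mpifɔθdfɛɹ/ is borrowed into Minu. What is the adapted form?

pifɔfɛ

The consonants /m/, /θ/, /d/, /ɹ/ cannot be parsed into a legal (C)V(N) syllable (only a nasal (/m/, /n/, or /ŋ/) is licensed in coda position; onsets are limited to one consonant).
Deletion applies to /m/, /θ/, /d/, /ɹ/.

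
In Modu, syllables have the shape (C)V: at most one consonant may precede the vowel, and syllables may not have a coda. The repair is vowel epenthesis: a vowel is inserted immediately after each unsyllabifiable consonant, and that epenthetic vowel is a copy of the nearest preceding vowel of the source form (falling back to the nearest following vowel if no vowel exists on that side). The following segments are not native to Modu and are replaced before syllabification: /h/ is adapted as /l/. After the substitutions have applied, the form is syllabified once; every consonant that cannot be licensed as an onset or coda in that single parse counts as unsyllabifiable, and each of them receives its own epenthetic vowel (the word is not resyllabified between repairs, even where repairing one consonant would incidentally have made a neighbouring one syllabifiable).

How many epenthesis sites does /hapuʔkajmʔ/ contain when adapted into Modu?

After substitution the input is /lapuʔkajmʔ/.
The unsyllabifiable consonants are /ʔ/, /j/, /m/, /ʔ/; each receives one epenthetic vowel.

4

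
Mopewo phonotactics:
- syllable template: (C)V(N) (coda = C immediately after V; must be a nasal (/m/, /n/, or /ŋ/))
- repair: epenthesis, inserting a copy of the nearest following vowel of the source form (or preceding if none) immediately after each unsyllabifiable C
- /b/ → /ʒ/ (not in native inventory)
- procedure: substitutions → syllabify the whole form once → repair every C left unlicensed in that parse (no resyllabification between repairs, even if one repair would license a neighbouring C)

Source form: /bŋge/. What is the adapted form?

Substitution: /b/ → /ʒ/, giving /ʒŋge/.
Syllabifying with onset maximization leaves /ʒ/, /ŋ/ stranded (only a nasal (/m/, /n/, or /ŋ/) is licensed in coda position; onsets are limited to one consonant).
Inserting the epenthetic vowel yields /ʒ/ → /ʒe/, /ŋ/ → /ŋe/.

ʒeŋege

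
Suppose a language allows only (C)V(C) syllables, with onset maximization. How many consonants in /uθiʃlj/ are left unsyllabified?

2

The consonants /l/, /j/ cannot be parsed into a legal (C)V(C) syllable (at most one coda consonant is licensed; onsets are limited to one consonant).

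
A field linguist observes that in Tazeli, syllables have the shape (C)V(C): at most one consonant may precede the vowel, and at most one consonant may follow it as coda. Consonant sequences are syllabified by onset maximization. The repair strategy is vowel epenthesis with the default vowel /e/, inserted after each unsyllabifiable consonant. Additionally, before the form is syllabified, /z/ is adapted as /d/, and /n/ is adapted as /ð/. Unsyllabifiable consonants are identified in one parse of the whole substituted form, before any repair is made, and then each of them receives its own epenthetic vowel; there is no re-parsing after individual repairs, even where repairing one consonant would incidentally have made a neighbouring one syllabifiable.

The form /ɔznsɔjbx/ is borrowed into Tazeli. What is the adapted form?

Substitution: /z/ → /d/, /n/ → /ð/, giving /ɔdðsɔjbx/.
Under (C)V(C), the unsyllabifiable consonants are /ð/, /b/, /x/ (at most one coda consonant is licensed; onsets are limited to one consonant).
Each unlicensed consonant becomes the onset of a new syllable: /ð/ → /ðe/, /b/ → /be/, /x/ → /xe/.

ɔdðesɔjbexe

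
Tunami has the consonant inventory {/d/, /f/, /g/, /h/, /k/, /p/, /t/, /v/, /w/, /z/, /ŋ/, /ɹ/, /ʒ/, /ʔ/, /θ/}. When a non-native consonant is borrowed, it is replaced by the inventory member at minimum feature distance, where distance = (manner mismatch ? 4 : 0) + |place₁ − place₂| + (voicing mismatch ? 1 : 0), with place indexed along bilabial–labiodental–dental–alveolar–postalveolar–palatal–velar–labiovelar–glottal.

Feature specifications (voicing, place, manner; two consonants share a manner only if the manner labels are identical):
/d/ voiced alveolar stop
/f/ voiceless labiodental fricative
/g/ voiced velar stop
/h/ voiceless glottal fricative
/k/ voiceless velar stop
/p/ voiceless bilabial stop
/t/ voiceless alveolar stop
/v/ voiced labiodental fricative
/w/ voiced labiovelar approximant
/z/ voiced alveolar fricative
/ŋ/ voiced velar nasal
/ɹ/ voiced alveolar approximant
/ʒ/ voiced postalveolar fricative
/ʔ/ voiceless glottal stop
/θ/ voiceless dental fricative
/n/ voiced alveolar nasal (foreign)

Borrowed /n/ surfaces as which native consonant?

/ŋ/ is closest: same manner (nasal), place distance 3 (alveolar→velar), same voicing; total 3. Next closest is /d/ at distance 4.

ŋ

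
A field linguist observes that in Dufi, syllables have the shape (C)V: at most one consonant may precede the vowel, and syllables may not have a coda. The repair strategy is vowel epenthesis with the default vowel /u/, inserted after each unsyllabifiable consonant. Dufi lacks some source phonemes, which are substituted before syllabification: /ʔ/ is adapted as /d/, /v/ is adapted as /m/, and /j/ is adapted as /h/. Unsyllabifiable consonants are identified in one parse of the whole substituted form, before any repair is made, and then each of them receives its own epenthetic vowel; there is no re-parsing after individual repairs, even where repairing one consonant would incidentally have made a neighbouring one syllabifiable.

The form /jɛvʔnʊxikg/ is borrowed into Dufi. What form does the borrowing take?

hɛmudunʊxikugu

Substitution: /j/ → /h/, /v/ → /m/, /ʔ/ → /d/, giving /hɛmdnʊxikg/.
Under (C)V, the unsyllabifiable consonants are /m/, /d/, /k/, /g/ (no codas are permitted; onsets are limited to one consonant).
Inserting the epenthetic vowel yields /m/ → /mu/, /d/ → /du/, /k/ → /ku/, /g/ → /gu/.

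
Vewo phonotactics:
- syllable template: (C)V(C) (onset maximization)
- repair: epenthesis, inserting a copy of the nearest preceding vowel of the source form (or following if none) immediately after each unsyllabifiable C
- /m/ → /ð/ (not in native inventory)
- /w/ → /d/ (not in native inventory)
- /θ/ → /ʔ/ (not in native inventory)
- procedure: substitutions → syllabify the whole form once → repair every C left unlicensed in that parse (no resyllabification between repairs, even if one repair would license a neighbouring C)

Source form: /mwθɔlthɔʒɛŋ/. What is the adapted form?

Substitution: /m/ → /ð/, /w/ → /d/, /θ/ → /ʔ/, giving /ðdʔɔlthɔʒɛŋ/.
Syllabifying with onset maximization leaves /ð/, /d/, /t/ stranded (at most one coda consonant is licensed; onsets are limited to one consonant).
Each unlicensed consonant becomes the onset of a new syllable: /ð/ → /ðɔ/, /d/ → /dɔ/, /t/ → /tɔ/.

ðɔdɔʔɔltɔhɔʒɛŋ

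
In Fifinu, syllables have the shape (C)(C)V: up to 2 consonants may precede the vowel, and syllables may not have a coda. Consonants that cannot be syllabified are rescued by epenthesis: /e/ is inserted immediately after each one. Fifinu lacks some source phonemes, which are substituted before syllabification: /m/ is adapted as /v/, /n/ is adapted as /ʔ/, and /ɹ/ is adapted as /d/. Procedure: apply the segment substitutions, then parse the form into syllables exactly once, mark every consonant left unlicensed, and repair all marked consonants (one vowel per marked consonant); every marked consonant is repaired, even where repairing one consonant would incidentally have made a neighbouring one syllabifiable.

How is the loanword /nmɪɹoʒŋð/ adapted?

ʔvɪdoʒeŋeðe

Substitution: /n/ → /ʔ/, /m/ → /v/, /ɹ/ → /d/, giving /ʔvɪdoʒŋð/.
The consonants /ʒ/, /ŋ/, /ð/ cannot be parsed into a legal (C)(C)V syllable (no codas are permitted; onsets may contain at most 2 consonants).
Inserting the epenthetic vowel yields /ʒ/ → /ʒe/, /ŋ/ → /ŋe/, /ð/ → /ðe/.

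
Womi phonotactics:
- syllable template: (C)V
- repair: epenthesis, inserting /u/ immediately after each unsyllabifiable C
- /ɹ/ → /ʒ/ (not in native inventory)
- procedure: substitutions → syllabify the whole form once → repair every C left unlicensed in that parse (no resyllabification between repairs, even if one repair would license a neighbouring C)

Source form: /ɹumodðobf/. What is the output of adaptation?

ʒumoduðobufu

Substitution: /ɹ/ → /ʒ/, giving /ʒumodðobf/.
Syllabifying with onset maximization leaves /d/, /b/, /f/ stranded (no codas are permitted; onsets are limited to one consonant).
Each unlicensed consonant becomes the onset of a new syllable: /d/ → /du/, /b/ → /bu/, /f/ → /fu/.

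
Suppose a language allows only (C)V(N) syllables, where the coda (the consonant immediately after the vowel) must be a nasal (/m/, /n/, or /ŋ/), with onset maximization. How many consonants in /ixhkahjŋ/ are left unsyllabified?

The consonants /x/, /h/, /h/, /j/, /ŋ/ cannot be parsed into a legal (C)V(N) syllable (only a nasal (/m/, /n/, or /ŋ/) is licensed in coda position; onsets are limited to one consonant).

5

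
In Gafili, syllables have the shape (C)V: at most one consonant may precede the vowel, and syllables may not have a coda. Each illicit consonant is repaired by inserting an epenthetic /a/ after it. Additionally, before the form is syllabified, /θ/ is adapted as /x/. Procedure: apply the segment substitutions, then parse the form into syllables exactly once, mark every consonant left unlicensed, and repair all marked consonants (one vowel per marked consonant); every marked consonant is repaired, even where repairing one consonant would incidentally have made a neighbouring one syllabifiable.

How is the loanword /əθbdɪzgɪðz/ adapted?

əxabadɪzagɪðaza

Substitution: /θ/ → /x/, giving /əxbdɪzgɪðz/.
The consonants /x/, /b/, /z/, /ð/, /z/ cannot be parsed into a legal (C)V syllable (no codas are permitted; onsets are limited to one consonant).
Epenthesis after each stranded consonant: /x/ → /xa/, /b/ → /ba/, /z/ → /za/, /ð/ → /ða/, /z/ → /za/.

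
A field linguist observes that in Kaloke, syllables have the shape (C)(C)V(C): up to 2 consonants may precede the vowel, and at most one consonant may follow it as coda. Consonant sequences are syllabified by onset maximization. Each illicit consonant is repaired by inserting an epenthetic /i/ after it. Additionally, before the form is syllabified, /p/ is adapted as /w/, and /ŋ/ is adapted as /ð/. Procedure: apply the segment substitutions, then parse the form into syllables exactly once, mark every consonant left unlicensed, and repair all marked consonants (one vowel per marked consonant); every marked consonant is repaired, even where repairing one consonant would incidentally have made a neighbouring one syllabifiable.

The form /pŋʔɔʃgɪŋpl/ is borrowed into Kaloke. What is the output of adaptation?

wiðʔɔʃgɪðwili

Substitution: /p/ → /w/, /ŋ/ → /ð/, giving /wðʔɔʃgɪðwl/.
The consonants /w/, /w/, /l/ cannot be parsed into a legal (C)(C)V(C) syllable (at most one coda consonant is licensed; onsets may contain at most 2 consonants).
Inserting the epenthetic vowel yields /w/ → /wi/, /w/ → /wi/, /l/ → /li/.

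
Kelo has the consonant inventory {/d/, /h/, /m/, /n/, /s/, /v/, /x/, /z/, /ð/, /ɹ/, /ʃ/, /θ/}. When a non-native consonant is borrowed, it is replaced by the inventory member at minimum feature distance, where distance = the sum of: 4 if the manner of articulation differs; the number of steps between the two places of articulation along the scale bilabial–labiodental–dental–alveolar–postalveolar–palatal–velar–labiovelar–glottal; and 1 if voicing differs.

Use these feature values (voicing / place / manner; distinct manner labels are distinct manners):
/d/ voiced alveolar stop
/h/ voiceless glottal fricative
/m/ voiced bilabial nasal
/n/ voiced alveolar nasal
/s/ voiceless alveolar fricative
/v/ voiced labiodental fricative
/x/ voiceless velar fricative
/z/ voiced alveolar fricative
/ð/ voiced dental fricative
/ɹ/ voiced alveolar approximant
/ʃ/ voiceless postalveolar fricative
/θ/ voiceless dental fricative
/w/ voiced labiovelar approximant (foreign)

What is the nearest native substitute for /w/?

/ɹ/ is closest: same manner (approximant), place distance 4 (labiovelar→alveolar), same voicing; total 4. Next closest is /h/ at distance 6.

ɹ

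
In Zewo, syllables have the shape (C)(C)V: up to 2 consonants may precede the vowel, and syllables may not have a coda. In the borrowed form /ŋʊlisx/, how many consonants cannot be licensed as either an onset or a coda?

Syllabifying with onset maximization leaves /s/, /x/ stranded (no codas are permitted; onsets may contain at most 2 consonants).

2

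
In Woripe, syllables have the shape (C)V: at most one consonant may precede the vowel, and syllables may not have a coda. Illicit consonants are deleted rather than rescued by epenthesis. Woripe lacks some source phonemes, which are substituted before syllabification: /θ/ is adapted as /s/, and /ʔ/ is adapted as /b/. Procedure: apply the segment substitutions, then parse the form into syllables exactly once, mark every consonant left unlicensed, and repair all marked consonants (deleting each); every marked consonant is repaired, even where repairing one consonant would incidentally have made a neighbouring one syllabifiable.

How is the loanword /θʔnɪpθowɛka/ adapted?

Substitution: /θ/ → /s/, /ʔ/ → /b/, giving /sbnɪpsowɛka/.
Syllabifying with onset maximization leaves /s/, /b/, /p/ stranded (no codas are permitted; onsets are limited to one consonant).
Deletion applies to /s/, /b/, /p/.

nɪsowɛka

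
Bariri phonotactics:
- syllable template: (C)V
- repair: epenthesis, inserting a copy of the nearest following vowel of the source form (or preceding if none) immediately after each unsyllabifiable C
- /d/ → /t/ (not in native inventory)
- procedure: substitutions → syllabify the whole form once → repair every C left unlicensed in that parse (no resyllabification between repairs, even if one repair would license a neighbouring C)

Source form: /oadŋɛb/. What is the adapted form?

Substitution: /d/ → /t/, giving /oatŋɛb/.
The consonants /t/, /b/ cannot be parsed into a legal (C)V syllable (no codas are permitted; onsets are limited to one consonant).
Epenthesis after each stranded consonant: /t/ → /tɛ/, /b/ → /bɛ/.

oatɛŋɛbɛ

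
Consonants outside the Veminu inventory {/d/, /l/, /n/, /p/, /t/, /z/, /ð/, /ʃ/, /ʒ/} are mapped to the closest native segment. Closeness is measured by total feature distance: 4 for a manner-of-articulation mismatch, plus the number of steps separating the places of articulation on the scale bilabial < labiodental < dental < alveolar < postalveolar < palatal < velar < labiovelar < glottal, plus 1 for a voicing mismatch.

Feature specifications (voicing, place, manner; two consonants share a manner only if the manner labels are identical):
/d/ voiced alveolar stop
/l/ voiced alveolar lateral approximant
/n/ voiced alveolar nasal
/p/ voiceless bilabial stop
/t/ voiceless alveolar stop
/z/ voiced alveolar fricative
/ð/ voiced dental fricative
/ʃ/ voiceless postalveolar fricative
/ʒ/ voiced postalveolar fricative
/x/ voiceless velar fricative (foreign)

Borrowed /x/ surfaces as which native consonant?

/ʃ/ is closest: same manner (fricative), place distance 2 (velar→postalveolar), same voicing; total 2. Next closest is /ʒ/ at distance 3.

ʃ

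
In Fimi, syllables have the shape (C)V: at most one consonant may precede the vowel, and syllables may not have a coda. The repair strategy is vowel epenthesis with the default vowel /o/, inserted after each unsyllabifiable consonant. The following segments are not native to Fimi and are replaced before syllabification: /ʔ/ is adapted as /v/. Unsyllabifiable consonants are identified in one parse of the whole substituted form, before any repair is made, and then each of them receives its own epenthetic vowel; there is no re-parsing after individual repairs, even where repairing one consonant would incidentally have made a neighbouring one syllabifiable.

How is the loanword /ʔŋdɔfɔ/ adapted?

Substitution: /ʔ/ → /v/, giving /vŋdɔfɔ/.
The consonants /v/, /ŋ/ cannot be parsed into a legal (C)V syllable (no codas are permitted; onsets are limited to one consonant).
Inserting the epenthetic vowel yields /v/ → /vo/, /ŋ/ → /ŋo/.

voŋodɔfɔ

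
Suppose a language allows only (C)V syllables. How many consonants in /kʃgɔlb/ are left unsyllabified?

Syllabifying with onset maximization leaves /k/, /ʃ/, /l/, /b/ stranded (no codas are permitted; onsets are limited to one consonant).

4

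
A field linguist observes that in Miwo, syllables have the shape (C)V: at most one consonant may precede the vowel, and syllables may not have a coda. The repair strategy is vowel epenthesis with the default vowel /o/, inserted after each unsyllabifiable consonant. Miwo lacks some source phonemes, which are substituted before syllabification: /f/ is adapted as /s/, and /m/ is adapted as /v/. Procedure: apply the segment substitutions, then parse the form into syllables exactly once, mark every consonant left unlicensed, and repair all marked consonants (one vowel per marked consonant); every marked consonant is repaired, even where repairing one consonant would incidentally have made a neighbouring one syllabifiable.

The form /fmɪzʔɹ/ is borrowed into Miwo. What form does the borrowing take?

sovɪzoʔoɹo

Substitution: /f/ → /s/, /m/ → /v/, giving /svɪzʔɹ/.
The consonants /s/, /z/, /ʔ/, /ɹ/ cannot be parsed into a legal (C)V syllable (no codas are permitted; onsets are limited to one consonant).
Epenthesis after each stranded consonant: /s/ → /so/, /z/ → /zo/, /ʔ/ → /ʔo/, /ɹ/ → /ɹo/.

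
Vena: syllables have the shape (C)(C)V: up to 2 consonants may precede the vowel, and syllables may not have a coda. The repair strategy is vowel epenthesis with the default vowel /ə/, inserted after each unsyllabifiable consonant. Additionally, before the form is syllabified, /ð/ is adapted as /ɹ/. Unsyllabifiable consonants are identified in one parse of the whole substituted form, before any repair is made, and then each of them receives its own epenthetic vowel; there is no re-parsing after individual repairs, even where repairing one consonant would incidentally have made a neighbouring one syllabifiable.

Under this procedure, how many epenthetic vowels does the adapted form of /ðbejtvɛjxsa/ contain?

After substitution the input is /ɹbejtvɛjxsa/.
The unsyllabifiable consonants are /j/, /j/; each receives one epenthetic vowel.

2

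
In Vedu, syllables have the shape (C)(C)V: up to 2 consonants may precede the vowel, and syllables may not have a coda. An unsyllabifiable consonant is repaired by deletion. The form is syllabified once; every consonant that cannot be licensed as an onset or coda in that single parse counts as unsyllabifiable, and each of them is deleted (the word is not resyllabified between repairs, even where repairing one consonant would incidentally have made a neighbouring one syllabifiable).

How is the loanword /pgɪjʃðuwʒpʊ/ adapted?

Under (C)(C)V, the unsyllabifiable consonants are /j/, /w/ (no codas are permitted; onsets may contain at most 2 consonants).
Each unlicensed consonant is deleted: /j/, /w/.

pgɪʃðuʒpʊ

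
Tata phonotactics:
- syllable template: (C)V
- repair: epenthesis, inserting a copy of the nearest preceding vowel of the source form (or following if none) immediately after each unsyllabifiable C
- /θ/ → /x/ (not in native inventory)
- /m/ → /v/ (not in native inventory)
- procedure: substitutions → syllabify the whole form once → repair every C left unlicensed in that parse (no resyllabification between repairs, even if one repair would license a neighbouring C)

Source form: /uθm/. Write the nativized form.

Substitution: /θ/ → /x/, /m/ → /v/, giving /uxv/.
Syllabifying with onset maximization leaves /x/, /v/ stranded (no codas are permitted; onsets are limited to one consonant).
Inserting the epenthetic vowel yields /x/ → /xu/, /v/ → /vu/.

uxuvu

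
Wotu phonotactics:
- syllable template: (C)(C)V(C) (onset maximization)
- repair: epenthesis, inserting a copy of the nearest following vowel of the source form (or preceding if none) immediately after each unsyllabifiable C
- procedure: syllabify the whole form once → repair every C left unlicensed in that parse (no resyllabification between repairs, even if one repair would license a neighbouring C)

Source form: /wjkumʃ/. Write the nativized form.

wujkumʃu

Under (C)(C)V(C), the unsyllabifiable consonants are /w/, /ʃ/ (at most one coda consonant is licensed; onsets may contain at most 2 consonants).
Each unlicensed consonant becomes the onset of a new syllable: /w/ → /wu/, /ʃ/ → /ʃu/.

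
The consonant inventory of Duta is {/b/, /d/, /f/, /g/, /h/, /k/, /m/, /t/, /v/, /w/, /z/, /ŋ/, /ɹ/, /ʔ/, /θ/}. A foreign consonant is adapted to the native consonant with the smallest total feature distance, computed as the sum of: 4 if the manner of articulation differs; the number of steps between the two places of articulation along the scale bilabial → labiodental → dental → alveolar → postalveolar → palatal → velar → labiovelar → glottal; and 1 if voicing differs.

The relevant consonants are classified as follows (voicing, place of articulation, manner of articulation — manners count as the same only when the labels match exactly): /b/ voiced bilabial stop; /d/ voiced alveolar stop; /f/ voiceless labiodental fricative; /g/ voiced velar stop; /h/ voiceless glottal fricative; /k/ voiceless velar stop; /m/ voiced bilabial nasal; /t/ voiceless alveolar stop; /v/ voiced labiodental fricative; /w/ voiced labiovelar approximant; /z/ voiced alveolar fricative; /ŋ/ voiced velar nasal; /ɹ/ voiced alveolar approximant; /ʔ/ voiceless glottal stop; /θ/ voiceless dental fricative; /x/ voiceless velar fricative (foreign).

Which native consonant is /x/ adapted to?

h

/h/ is closest: same manner (fricative), place distance 2 (velar→glottal), same voicing; total 2. Next closest is /k/ at distance 4.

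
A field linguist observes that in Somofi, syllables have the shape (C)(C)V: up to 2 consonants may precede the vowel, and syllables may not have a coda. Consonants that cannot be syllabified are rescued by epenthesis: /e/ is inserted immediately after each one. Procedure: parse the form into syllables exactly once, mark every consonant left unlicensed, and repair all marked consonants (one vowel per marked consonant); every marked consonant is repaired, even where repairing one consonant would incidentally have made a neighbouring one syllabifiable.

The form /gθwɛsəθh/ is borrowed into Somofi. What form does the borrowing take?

The consonants /g/, /θ/, /h/ cannot be parsed into a legal (C)(C)V syllable (no codas are permitted; onsets may contain at most 2 consonants).
Epenthesis after each stranded consonant: /g/ → /ge/, /θ/ → /θe/, /h/ → /he/.

geθwɛsəθehe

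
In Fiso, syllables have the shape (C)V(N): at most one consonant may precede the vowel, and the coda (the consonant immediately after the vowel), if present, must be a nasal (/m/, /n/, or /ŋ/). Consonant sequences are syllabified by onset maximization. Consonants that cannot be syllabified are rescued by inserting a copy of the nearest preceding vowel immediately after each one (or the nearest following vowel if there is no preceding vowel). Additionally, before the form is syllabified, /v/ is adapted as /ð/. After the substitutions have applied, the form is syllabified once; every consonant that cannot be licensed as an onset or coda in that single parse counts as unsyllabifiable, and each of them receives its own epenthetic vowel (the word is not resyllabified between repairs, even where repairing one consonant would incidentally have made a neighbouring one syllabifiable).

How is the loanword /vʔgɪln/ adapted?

ðɪʔɪgɪlɪnɪ

Substitution: /v/ → /ð/, giving /ðʔgɪln/.
Syllabifying with onset maximization leaves /ð/, /ʔ/, /l/, /n/ stranded (only a nasal (/m/, /n/, or /ŋ/) is licensed in coda position; onsets are limited to one consonant).
Each unlicensed consonant becomes the onset of a new syllable: /ð/ → /ðɪ/, /ʔ/ → /ʔɪ/, /l/ → /lɪ/, /n/ → /nɪ/.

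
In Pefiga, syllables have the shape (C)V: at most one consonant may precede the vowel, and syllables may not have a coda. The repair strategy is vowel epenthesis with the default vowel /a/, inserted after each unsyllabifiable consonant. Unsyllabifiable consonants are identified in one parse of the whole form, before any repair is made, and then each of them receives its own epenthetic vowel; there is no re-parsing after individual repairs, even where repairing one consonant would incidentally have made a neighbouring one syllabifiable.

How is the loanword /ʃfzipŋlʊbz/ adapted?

Syllabifying with onset maximization leaves /ʃ/, /f/, /p/, /ŋ/, /b/, /z/ stranded (no codas are permitted; onsets are limited to one consonant).
Each unlicensed consonant becomes the onset of a new syllable: /ʃ/ → /ʃa/, /f/ → /fa/, /p/ → /pa/, /ŋ/ → /ŋa/, /b/ → /ba/, /z/ → /za/.

ʃafazipaŋalʊbaza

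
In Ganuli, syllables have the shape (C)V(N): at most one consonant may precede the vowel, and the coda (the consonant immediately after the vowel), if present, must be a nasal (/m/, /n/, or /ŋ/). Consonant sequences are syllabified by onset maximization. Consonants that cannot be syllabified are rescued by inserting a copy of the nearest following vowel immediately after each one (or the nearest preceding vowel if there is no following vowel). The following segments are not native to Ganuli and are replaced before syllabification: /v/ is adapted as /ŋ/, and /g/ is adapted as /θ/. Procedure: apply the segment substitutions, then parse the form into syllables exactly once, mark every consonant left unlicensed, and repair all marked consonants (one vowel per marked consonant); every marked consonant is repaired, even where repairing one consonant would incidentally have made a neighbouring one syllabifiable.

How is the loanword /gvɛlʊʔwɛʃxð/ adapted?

θɛŋɛlʊʔɛwɛʃɛxɛðɛ

Substitution: /g/ → /θ/, /v/ → /ŋ/, giving /θŋɛlʊʔwɛʃxð/.
Syllabifying with onset maximization leaves /θ/, /ʔ/, /ʃ/, /x/, /ð/ stranded (only a nasal (/m/, /n/, or /ŋ/) is licensed in coda position; onsets are limited to one consonant).
Each unlicensed consonant becomes the onset of a new syllable: /θ/ → /θɛ/, /ʔ/ → /ʔɛ/, /ʃ/ → /ʃɛ/, /x/ → /xɛ/, /ð/ → /ðɛ/.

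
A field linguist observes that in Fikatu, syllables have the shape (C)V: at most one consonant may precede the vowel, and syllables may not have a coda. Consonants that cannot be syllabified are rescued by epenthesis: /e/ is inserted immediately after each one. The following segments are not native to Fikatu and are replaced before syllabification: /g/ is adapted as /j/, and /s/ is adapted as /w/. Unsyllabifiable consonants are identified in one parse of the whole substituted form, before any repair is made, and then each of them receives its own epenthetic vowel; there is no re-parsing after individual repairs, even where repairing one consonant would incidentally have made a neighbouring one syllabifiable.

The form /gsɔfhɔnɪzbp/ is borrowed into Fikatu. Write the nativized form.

Substitution: /g/ → /j/, /s/ → /w/, giving /jwɔfhɔnɪzbp/.
Syllabifying with onset maximization leaves /j/, /f/, /z/, /b/, /p/ stranded (no codas are permitted; onsets are limited to one consonant).
Each unlicensed consonant becomes the onset of a new syllable: /j/ → /je/, /f/ → /fe/, /z/ → /ze/, /b/ → /be/, /p/ → /pe/.

jewɔfehɔnɪzebepe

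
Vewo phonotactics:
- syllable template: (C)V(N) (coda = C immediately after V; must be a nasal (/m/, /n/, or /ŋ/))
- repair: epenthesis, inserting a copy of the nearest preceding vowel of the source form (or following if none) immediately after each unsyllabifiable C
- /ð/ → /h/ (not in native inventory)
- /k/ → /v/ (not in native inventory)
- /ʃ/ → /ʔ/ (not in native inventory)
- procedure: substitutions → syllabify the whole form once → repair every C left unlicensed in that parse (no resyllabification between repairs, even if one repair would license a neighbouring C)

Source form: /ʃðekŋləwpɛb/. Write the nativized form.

ʔeheveŋeləwəpɛbɛ

Substitution: /ʃ/ → /ʔ/, /ð/ → /h/, /k/ → /v/, giving /ʔhevŋləwpɛb/.
The consonants /ʔ/, /v/, /ŋ/, /w/, /b/ cannot be parsed into a legal (C)V(N) syllable (only a nasal (/m/, /n/, or /ŋ/) is licensed in coda position; onsets are limited to one consonant).
Inserting the epenthetic vowel yields /ʔ/ → /ʔe/, /v/ → /ve/, /ŋ/ → /ŋe/, /w/ → /wə/, /b/ → /bɛ/.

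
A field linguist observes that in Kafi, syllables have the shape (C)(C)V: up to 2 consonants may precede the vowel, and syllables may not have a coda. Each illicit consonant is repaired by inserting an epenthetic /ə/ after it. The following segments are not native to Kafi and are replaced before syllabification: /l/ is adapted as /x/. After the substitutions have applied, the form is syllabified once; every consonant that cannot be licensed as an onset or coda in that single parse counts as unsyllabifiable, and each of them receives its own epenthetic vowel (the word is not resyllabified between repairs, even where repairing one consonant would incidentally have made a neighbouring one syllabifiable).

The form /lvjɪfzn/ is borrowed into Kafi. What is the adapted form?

Substitution: /l/ → /x/, giving /xvjɪfzn/.
Syllabifying with onset maximization leaves /x/, /f/, /z/, /n/ stranded (no codas are permitted; onsets may contain at most 2 consonants).
Epenthesis after each stranded consonant: /x/ → /xə/, /f/ → /fə/, /z/ → /zə/, /n/ → /nə/.

xəvjɪfəzənə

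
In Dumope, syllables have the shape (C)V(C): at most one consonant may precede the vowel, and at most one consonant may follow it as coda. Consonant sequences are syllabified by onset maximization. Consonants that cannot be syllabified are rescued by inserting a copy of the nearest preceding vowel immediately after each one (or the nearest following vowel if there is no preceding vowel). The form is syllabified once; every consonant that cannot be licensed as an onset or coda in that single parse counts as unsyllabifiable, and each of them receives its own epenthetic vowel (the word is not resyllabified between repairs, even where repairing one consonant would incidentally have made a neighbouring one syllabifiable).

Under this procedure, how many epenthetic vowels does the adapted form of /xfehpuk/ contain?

1

The unsyllabifiable consonants are /x/; each receives one epenthetic vowel.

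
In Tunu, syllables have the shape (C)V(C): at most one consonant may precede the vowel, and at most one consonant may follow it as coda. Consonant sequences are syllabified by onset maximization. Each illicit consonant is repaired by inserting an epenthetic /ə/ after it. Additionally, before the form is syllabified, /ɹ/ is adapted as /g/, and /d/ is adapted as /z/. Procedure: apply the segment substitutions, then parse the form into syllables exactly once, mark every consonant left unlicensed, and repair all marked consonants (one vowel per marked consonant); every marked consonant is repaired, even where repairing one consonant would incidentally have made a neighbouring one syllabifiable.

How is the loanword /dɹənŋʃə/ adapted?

Substitution: /d/ → /z/, /ɹ/ → /g/, giving /zgənŋʃə/.
Under (C)V(C), the unsyllabifiable consonants are /z/, /ŋ/ (at most one coda consonant is licensed; onsets are limited to one consonant).
Epenthesis after each stranded consonant: /z/ → /zə/, /ŋ/ → /ŋə/.

zəgənŋəʃə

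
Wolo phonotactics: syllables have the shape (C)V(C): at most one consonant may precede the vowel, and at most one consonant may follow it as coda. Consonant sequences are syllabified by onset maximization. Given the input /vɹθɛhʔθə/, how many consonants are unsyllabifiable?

3

The consonants /v/, /ɹ/, /ʔ/ cannot be parsed into a legal (C)V(C) syllable (at most one coda consonant is licensed; onsets are limited to one consonant).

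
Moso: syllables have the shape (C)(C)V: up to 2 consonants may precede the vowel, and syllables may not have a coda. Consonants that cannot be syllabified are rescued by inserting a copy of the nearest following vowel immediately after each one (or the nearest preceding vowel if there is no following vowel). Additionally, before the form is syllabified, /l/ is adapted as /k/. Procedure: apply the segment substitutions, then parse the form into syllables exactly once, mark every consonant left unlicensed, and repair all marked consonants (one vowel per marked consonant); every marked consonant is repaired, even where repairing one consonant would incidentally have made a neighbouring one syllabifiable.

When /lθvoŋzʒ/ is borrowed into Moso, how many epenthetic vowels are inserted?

4

After substitution the input is /kθvoŋzʒ/.
The unsyllabifiable consonants are /k/, /ŋ/, /z/, /ʒ/; each receives one epenthetic vowel.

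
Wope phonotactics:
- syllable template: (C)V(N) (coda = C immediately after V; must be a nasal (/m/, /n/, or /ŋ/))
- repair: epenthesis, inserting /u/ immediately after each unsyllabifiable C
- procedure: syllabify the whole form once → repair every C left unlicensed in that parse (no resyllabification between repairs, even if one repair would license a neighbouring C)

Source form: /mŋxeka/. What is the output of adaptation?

Syllabifying with onset maximization leaves /m/, /ŋ/ stranded (only a nasal (/m/, /n/, or /ŋ/) is licensed in coda position; onsets are limited to one consonant).
Each unlicensed consonant becomes the onset of a new syllable: /m/ → /mu/, /ŋ/ → /ŋu/.

muŋuxeka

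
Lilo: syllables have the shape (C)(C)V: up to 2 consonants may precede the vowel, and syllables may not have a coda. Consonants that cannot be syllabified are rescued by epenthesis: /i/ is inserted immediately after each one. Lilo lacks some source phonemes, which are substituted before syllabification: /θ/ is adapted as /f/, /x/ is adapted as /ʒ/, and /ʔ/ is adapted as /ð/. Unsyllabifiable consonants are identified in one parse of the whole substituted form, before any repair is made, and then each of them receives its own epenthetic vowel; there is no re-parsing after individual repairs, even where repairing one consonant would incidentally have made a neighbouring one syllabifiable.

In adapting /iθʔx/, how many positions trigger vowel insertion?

3

After substitution the input is /ifðʒ/.
The unsyllabifiable consonants are /f/, /ð/, /ʒ/; each receives one epenthetic vowel.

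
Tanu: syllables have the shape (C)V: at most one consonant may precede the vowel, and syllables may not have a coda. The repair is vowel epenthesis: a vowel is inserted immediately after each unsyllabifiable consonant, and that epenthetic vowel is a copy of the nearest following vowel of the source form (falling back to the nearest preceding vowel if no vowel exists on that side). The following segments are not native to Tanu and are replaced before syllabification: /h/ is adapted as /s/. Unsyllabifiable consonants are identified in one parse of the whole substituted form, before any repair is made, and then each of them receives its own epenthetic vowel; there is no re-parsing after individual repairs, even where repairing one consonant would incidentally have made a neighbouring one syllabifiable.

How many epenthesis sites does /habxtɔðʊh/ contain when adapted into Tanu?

After substitution the input is /sabxtɔðʊs/.
The unsyllabifiable consonants are /b/, /x/, /s/; each receives one epenthetic vowel.

3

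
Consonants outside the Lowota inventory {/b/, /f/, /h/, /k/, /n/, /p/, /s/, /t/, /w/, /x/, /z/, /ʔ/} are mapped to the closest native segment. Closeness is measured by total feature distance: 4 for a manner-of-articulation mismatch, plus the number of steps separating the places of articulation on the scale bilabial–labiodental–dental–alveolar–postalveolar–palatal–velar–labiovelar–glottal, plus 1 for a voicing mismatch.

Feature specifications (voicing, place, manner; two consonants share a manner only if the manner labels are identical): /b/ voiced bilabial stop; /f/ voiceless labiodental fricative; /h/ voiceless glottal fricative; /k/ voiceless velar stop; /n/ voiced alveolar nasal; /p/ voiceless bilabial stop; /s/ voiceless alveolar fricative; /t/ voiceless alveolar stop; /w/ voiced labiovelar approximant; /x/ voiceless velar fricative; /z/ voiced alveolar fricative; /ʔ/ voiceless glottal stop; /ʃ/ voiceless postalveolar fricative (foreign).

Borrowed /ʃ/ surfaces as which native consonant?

/s/ is closest: same manner (fricative), place distance 1 (postalveolar→alveolar), same voicing; total 1. Next closest is /x/ at distance 2.

s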